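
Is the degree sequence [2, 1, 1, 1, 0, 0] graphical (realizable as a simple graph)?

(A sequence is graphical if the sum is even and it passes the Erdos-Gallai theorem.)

Sum of degrees = 5. Sum is odd, so the sequence is NOT graphical.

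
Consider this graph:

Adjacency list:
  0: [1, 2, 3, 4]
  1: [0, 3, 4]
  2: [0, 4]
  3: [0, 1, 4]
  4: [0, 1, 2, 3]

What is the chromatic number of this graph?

The graph has a maximum clique of size 4 (lower bound on chromatic number).
A valid 4-coloring: {0: 0, 1: 2, 2: 2, 3: 3, 4: 1}.
Chromatic number = 4.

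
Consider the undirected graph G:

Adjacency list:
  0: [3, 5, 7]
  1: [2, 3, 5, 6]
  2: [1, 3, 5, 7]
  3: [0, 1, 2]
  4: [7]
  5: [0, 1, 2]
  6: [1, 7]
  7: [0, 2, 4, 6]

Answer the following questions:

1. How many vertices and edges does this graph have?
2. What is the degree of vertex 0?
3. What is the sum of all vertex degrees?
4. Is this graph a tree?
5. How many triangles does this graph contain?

Count: 8 vertices, 12 edges.
Vertex 0 has neighbors [3, 5, 7], degree = 3.
Handshaking lemma: 2 * 12 = 24.
A tree on 8 vertices has 7 edges. This graph has 12 edges (5 extra). Not a tree.
Number of triangles = 2.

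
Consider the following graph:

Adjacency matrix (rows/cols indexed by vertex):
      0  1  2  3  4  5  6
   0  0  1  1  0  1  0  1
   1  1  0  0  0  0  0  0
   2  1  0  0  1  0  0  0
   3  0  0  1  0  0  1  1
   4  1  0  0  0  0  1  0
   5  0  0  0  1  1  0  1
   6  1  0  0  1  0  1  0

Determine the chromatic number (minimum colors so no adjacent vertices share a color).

The graph has a maximum clique of size 3 (lower bound on chromatic number).
A valid 3-coloring: {0: 0, 1: 1, 2: 1, 3: 0, 4: 2, 5: 1, 6: 2}.
Chromatic number = 3.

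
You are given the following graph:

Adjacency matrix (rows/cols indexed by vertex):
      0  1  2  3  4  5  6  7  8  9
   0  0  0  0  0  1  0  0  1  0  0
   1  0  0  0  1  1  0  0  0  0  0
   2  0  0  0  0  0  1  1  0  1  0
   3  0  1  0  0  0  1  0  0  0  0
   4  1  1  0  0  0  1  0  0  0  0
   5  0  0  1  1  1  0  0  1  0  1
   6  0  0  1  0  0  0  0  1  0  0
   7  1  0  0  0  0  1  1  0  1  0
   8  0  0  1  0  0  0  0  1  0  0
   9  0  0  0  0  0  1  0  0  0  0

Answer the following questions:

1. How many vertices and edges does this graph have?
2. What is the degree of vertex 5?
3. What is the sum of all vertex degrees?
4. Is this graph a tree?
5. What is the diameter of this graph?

Count: 10 vertices, 13 edges.
Vertex 5 has neighbors [2, 3, 4, 7, 9], degree = 5.
Handshaking lemma: 2 * 13 = 26.
A tree on 10 vertices has 9 edges. This graph has 13 edges (4 extra). Not a tree.
Diameter (longest shortest path) = 4.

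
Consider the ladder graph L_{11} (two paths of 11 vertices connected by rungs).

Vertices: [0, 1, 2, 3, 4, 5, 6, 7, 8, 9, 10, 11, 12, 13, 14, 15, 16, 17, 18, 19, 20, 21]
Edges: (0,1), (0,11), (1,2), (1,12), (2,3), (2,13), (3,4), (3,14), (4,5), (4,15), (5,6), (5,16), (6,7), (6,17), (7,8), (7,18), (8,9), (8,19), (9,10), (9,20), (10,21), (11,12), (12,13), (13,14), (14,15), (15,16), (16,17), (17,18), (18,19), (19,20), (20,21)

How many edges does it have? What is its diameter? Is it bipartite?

Ladder graph L_{11}: 11 rungs + 2 * (11-1) path edges = 11 + 20 = 31 edges.
Diameter = 11.
Ladder graphs are bipartite (alternating coloring along each path).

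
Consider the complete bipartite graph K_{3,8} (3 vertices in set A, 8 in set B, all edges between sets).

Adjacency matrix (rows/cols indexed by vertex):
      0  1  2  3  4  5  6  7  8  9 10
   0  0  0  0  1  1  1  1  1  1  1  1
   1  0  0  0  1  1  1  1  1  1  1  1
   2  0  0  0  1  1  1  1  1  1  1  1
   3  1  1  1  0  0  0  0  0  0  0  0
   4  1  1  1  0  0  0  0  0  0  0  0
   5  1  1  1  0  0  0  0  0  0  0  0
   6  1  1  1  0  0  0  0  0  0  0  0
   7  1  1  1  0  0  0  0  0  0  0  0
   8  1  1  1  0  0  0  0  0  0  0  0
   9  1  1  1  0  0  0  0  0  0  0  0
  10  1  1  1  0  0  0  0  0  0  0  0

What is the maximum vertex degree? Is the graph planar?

Set-A vertices have degree 8; set-B vertices have degree 3. Maximum degree = max(3,8) = 8.
K_{3,8} contains K_{3,3} as a subgraph (since both sides have >= 3 vertices); by Kuratowski's theorem it is not planar.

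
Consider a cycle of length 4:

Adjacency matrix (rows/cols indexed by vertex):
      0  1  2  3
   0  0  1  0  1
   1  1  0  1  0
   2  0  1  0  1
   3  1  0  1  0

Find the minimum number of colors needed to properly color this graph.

This is an even cycle (C_4). Even cycles are bipartite.
Chromatic number = 2.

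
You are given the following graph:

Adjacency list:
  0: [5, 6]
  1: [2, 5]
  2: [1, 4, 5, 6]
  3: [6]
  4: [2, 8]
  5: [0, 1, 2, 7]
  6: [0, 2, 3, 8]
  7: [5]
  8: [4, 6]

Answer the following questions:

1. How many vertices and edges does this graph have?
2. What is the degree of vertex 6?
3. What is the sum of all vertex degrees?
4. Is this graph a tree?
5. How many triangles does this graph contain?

Count: 9 vertices, 11 edges.
Vertex 6 has neighbors [0, 2, 3, 8], degree = 4.
Handshaking lemma: 2 * 11 = 22.
A tree on 9 vertices has 8 edges. This graph has 11 edges (3 extra). Not a tree.
Number of triangles = 1.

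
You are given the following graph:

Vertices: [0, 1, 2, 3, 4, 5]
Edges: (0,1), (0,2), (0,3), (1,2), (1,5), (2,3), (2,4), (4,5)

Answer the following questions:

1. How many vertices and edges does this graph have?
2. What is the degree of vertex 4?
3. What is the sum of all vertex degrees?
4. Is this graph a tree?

Count: 6 vertices, 8 edges.
Vertex 4 has neighbors [2, 5], degree = 2.
Handshaking lemma: 2 * 8 = 16.
A tree on 6 vertices has 5 edges. This graph has 8 edges (3 extra). Not a tree.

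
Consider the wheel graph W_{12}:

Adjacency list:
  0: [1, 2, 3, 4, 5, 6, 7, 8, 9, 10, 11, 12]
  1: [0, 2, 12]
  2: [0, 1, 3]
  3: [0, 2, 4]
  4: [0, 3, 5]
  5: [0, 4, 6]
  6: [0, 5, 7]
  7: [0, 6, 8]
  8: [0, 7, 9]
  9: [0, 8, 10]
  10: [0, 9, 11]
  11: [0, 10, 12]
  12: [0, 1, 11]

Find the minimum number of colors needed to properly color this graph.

W_{12} = C_{12} plus a hub adjacent to every cycle vertex.
The outer cycle needs 2 colors (even cycle); the hub is adjacent to all of them so needs a fresh color.
Chromatic number = 2 + 1 = 3.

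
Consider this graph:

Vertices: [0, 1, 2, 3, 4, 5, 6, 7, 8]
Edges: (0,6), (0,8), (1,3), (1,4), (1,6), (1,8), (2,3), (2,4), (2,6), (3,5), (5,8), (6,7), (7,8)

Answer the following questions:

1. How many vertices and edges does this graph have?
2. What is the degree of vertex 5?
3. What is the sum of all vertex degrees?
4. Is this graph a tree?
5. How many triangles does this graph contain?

Count: 9 vertices, 13 edges.
Vertex 5 has neighbors [3, 8], degree = 2.
Handshaking lemma: 2 * 13 = 26.
A tree on 9 vertices has 8 edges. This graph has 13 edges (5 extra). Not a tree.
Number of triangles = 0.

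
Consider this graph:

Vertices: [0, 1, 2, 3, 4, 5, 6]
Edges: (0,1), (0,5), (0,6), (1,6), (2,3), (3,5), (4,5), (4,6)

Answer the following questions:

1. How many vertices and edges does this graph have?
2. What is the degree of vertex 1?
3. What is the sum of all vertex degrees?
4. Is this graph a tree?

Count: 7 vertices, 8 edges.
Vertex 1 has neighbors [0, 6], degree = 2.
Handshaking lemma: 2 * 8 = 16.
A tree on 7 vertices has 6 edges. This graph has 8 edges (2 extra). Not a tree.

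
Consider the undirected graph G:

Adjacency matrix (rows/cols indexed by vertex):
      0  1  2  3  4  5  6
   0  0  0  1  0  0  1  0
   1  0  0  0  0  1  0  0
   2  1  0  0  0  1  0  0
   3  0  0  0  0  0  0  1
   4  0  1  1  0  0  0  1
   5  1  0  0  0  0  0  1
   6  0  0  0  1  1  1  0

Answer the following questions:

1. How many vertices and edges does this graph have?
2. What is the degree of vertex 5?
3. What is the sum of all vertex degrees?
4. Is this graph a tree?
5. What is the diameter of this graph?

Count: 7 vertices, 7 edges.
Vertex 5 has neighbors [0, 6], degree = 2.
Handshaking lemma: 2 * 7 = 14.
A tree on 7 vertices has 6 edges. This graph has 7 edges (1 extra). Not a tree.
Diameter (longest shortest path) = 3.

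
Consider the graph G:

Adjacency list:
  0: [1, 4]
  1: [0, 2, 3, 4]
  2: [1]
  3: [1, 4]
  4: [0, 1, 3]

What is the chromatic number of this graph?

The graph has a maximum clique of size 3 (lower bound on chromatic number).
A valid 3-coloring: {0: 2, 1: 0, 2: 1, 3: 2, 4: 1}.
Chromatic number = 3.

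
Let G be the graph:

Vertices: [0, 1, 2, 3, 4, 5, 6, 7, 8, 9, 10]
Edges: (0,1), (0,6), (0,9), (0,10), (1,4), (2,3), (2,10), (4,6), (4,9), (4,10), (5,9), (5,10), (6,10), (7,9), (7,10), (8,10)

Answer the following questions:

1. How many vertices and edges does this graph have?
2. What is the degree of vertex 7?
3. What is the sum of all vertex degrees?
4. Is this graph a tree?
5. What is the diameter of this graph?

Count: 11 vertices, 16 edges.
Vertex 7 has neighbors [9, 10], degree = 2.
Handshaking lemma: 2 * 16 = 32.
A tree on 11 vertices has 10 edges. This graph has 16 edges (6 extra). Not a tree.
Diameter (longest shortest path) = 4.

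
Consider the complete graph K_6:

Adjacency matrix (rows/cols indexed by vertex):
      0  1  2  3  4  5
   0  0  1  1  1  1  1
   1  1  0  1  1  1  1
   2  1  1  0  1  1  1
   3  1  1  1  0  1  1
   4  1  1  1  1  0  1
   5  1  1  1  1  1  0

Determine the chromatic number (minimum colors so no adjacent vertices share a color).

In K_6, every vertex is adjacent to every other vertex.
Each vertex needs a unique color.
Chromatic number = 6.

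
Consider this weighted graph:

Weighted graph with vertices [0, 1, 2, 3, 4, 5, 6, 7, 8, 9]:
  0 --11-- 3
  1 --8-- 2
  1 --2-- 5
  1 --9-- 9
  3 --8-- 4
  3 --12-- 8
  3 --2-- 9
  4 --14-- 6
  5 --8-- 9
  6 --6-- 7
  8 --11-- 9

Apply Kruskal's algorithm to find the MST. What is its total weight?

Applying Kruskal's algorithm (sort edges by weight, add if no cycle):
  Add (1,5) w=2
  Add (3,9) w=2
  Add (6,7) w=6
  Add (1,2) w=8
  Add (3,4) w=8
  Add (5,9) w=8
  Skip (1,9) w=9 (creates cycle)
  Add (0,3) w=11
  Add (8,9) w=11
  Skip (3,8) w=12 (creates cycle)
  Add (4,6) w=14
MST weight = 70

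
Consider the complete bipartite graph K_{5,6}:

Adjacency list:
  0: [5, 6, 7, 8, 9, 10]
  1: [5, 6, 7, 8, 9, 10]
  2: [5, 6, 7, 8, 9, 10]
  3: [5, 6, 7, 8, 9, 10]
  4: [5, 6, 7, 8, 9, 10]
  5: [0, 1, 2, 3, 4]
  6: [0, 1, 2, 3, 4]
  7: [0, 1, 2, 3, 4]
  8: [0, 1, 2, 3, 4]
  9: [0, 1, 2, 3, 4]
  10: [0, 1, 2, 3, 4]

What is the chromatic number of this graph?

K_{5,6} is bipartite: vertices split into two independent sets of size 5 and 6.
Color one set 0, the other 1. No adjacent vertices share a color.
Chromatic number = 2.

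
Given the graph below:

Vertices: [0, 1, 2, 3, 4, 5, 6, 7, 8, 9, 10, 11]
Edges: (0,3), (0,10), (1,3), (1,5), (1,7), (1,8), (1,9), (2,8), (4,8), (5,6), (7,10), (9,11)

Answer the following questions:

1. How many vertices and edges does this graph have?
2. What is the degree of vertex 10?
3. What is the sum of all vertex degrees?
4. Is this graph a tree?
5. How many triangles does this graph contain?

Count: 12 vertices, 12 edges.
Vertex 10 has neighbors [0, 7], degree = 2.
Handshaking lemma: 2 * 12 = 24.
A tree on 12 vertices has 11 edges. This graph has 12 edges (1 extra). Not a tree.
Number of triangles = 0.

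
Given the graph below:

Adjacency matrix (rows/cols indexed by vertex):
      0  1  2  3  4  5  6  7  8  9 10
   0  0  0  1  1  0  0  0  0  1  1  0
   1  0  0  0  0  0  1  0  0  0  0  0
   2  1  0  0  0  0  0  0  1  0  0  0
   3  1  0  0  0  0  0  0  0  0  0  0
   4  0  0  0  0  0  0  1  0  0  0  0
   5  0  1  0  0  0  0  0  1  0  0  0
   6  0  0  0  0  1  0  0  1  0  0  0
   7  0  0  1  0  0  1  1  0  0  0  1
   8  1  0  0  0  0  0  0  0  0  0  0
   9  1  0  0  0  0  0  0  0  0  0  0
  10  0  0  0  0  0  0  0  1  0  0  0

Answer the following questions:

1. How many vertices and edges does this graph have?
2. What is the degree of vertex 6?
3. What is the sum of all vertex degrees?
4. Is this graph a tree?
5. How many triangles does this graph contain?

Count: 11 vertices, 10 edges.
Vertex 6 has neighbors [4, 7], degree = 2.
Handshaking lemma: 2 * 10 = 20.
A graph is a tree iff it is connected and has exactly n-1 edges. This graph is connected (all 11 vertices in one component) and has 11-1 = 10 edges. It is a tree.
Number of triangles = 0.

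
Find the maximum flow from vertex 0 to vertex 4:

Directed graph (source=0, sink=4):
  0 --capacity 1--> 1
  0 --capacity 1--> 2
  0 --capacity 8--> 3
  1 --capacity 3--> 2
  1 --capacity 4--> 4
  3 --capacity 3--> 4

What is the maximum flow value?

Computing max flow:
  Flow on (0->1): 1/1
  Flow on (0->3): 3/8
  Flow on (1->4): 1/4
  Flow on (3->4): 3/3
Maximum flow = 4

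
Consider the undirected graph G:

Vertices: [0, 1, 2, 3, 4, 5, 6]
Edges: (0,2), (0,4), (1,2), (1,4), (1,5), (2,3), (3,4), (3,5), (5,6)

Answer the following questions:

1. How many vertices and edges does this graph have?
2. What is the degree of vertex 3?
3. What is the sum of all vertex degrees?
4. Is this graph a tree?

Count: 7 vertices, 9 edges.
Vertex 3 has neighbors [2, 4, 5], degree = 3.
Handshaking lemma: 2 * 9 = 18.
A tree on 7 vertices has 6 edges. This graph has 9 edges (3 extra). Not a tree.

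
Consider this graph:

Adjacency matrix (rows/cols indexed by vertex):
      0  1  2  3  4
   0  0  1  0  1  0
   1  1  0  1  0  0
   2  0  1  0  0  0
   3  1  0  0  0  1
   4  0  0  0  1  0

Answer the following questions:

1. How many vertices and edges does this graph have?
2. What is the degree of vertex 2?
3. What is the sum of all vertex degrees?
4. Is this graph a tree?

Count: 5 vertices, 4 edges.
Vertex 2 has neighbors [1], degree = 1.
Handshaking lemma: 2 * 4 = 8.
A graph is a tree iff it is connected and has exactly n-1 edges. This graph is connected (all 5 vertices in one component) and has 5-1 = 4 edges. It is a tree.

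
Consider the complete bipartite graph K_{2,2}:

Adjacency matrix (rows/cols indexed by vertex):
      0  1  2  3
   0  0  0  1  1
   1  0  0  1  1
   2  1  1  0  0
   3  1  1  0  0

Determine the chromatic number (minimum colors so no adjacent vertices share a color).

K_{2,2} is bipartite: vertices split into two independent sets of size 2 and 2.
Color one set 0, the other 1. No adjacent vertices share a color.
Chromatic number = 2.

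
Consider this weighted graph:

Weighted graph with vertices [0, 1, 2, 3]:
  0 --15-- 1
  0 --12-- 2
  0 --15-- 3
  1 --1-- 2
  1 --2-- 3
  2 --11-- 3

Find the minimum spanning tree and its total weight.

Applying Kruskal's algorithm (sort edges by weight, add if no cycle):
  Add (1,2) w=1
  Add (1,3) w=2
  Skip (2,3) w=11 (creates cycle)
  Add (0,2) w=12
  Skip (0,1) w=15 (creates cycle)
  Skip (0,3) w=15 (creates cycle)
MST weight = 15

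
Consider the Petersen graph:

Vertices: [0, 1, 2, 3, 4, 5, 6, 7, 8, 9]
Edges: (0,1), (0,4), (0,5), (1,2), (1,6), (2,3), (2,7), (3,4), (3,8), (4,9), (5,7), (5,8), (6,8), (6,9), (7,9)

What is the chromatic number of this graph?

The Petersen graph contains odd cycles (e.g. the outer 5-cycle), so chi >= 3.
A proper 3-coloring exists (it is a well-known 3-chromatic graph).
Chromatic number = 3.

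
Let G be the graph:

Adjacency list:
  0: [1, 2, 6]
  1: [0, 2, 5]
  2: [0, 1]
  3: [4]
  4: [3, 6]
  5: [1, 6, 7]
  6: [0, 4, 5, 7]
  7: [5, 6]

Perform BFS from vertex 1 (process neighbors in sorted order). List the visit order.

BFS from vertex 1 (neighbors processed in ascending order):
Visit order: 1, 0, 2, 5, 6, 7, 4, 3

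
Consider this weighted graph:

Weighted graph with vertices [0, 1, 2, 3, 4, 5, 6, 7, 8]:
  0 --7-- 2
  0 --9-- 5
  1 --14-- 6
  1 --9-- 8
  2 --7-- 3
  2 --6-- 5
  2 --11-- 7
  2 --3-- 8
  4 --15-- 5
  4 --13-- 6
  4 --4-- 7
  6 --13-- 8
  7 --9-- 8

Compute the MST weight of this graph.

Applying Kruskal's algorithm (sort edges by weight, add if no cycle):
  Add (2,8) w=3
  Add (4,7) w=4
  Add (2,5) w=6
  Add (0,2) w=7
  Add (2,3) w=7
  Skip (0,5) w=9 (creates cycle)
  Add (1,8) w=9
  Add (7,8) w=9
  Skip (2,7) w=11 (creates cycle)
  Add (4,6) w=13
  Skip (6,8) w=13 (creates cycle)
  Skip (1,6) w=14 (creates cycle)
  Skip (4,5) w=15 (creates cycle)
MST weight = 58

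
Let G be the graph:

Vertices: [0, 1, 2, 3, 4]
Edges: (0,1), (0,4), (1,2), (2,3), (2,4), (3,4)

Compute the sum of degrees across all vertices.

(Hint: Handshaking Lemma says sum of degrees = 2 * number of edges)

Count edges: 6 edges.
By Handshaking Lemma: sum of degrees = 2 * 6 = 12.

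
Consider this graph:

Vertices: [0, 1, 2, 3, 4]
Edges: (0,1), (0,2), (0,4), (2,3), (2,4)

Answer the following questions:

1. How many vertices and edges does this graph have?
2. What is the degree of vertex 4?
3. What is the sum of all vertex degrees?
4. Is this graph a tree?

Count: 5 vertices, 5 edges.
Vertex 4 has neighbors [0, 2], degree = 2.
Handshaking lemma: 2 * 5 = 10.
A tree on 5 vertices has 4 edges. This graph has 5 edges (1 extra). Not a tree.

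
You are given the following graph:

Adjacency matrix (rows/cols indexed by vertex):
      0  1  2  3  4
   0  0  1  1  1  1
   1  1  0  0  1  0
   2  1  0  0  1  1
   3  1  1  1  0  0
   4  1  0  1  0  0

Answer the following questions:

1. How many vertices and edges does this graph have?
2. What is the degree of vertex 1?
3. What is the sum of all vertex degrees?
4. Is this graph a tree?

Count: 5 vertices, 7 edges.
Vertex 1 has neighbors [0, 3], degree = 2.
Handshaking lemma: 2 * 7 = 14.
A tree on 5 vertices has 4 edges. This graph has 7 edges (3 extra). Not a tree.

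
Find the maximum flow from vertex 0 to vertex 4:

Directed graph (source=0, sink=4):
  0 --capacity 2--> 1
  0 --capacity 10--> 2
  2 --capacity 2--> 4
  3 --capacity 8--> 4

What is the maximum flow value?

Computing max flow:
  Flow on (0->2): 2/10
  Flow on (2->4): 2/2
Maximum flow = 2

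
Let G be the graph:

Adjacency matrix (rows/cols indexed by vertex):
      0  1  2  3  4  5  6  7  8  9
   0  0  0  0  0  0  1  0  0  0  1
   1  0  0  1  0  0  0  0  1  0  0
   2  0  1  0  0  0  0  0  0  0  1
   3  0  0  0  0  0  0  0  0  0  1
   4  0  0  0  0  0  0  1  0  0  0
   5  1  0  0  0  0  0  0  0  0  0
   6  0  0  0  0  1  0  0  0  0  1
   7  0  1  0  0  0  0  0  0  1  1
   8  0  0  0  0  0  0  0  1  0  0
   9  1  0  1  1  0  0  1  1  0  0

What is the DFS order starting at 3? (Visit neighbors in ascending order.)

DFS from vertex 3 (neighbors processed in ascending order):
Visit order: 3, 9, 0, 5, 2, 1, 7, 8, 6, 4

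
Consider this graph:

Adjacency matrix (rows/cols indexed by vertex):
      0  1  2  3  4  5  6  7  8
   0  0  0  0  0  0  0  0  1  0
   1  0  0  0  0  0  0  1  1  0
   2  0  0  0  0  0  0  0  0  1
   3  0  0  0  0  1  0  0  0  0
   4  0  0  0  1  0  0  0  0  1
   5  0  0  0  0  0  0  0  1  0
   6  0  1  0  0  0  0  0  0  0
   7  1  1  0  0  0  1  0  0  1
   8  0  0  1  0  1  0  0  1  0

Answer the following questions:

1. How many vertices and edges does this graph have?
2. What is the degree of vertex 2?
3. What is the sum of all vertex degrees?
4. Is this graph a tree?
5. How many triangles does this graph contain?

Count: 9 vertices, 8 edges.
Vertex 2 has neighbors [8], degree = 1.
Handshaking lemma: 2 * 8 = 16.
A graph is a tree iff it is connected and has exactly n-1 edges. This graph is connected (all 9 vertices in one component) and has 9-1 = 8 edges. It is a tree.
Number of triangles = 0.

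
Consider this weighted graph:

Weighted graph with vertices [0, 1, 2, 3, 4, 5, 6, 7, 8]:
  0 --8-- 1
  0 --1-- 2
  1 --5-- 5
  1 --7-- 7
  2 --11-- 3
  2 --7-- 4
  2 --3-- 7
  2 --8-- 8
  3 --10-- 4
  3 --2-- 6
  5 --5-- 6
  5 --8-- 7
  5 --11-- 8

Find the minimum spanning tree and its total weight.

Applying Kruskal's algorithm (sort edges by weight, add if no cycle):
  Add (0,2) w=1
  Add (3,6) w=2
  Add (2,7) w=3
  Add (1,5) w=5
  Add (5,6) w=5
  Add (1,7) w=7
  Add (2,4) w=7
  Skip (0,1) w=8 (creates cycle)
  Add (2,8) w=8
  Skip (5,7) w=8 (creates cycle)
  Skip (3,4) w=10 (creates cycle)
  Skip (2,3) w=11 (creates cycle)
  Skip (5,8) w=11 (creates cycle)
MST weight = 38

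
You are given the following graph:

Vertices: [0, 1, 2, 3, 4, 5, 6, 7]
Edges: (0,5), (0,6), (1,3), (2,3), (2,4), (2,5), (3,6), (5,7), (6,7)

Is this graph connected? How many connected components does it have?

Checking connectivity: the graph has 1 connected component(s).
All vertices are reachable from each other. The graph IS connected.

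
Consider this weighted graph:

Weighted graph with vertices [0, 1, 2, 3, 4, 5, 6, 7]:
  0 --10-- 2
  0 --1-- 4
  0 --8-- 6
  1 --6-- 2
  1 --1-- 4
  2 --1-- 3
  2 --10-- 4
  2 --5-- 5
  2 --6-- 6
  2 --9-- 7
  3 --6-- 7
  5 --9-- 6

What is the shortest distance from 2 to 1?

Using Dijkstra's algorithm from vertex 2:
Shortest path: 2 -> 1
Total weight: 6 = 6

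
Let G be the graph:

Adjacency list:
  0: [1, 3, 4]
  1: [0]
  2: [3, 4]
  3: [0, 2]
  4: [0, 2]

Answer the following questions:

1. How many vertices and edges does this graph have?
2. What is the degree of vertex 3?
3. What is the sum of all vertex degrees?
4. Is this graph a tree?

Count: 5 vertices, 5 edges.
Vertex 3 has neighbors [0, 2], degree = 2.
Handshaking lemma: 2 * 5 = 10.
A tree on 5 vertices has 4 edges. This graph has 5 edges (1 extra). Not a tree.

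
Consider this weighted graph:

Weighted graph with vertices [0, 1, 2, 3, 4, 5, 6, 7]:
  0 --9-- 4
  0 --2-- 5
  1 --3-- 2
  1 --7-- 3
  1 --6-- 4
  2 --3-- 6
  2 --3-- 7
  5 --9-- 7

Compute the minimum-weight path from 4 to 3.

Using Dijkstra's algorithm from vertex 4:
Shortest path: 4 -> 1 -> 3
Total weight: 6 + 7 = 13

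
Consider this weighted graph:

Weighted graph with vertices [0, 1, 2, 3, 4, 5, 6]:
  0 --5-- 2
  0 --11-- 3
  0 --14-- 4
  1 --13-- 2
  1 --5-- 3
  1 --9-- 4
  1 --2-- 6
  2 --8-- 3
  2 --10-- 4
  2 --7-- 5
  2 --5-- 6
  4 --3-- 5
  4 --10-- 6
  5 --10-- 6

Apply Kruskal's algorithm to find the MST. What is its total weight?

Applying Kruskal's algorithm (sort edges by weight, add if no cycle):
  Add (1,6) w=2
  Add (4,5) w=3
  Add (0,2) w=5
  Add (1,3) w=5
  Add (2,6) w=5
  Add (2,5) w=7
  Skip (2,3) w=8 (creates cycle)
  Skip (1,4) w=9 (creates cycle)
  Skip (2,4) w=10 (creates cycle)
  Skip (4,6) w=10 (creates cycle)
  Skip (5,6) w=10 (creates cycle)
  Skip (0,3) w=11 (creates cycle)
  Skip (1,2) w=13 (creates cycle)
  Skip (0,4) w=14 (creates cycle)
MST weight = 27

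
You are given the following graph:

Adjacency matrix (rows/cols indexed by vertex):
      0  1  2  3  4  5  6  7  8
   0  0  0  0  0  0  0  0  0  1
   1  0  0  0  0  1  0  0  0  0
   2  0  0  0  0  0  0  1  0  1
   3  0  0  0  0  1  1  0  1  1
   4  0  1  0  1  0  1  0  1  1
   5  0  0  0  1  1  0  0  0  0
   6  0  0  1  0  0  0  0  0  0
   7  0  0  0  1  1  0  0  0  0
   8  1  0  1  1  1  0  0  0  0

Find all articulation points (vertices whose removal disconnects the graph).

An articulation point is a vertex whose removal disconnects the graph.
Articulation points: [2, 4, 8]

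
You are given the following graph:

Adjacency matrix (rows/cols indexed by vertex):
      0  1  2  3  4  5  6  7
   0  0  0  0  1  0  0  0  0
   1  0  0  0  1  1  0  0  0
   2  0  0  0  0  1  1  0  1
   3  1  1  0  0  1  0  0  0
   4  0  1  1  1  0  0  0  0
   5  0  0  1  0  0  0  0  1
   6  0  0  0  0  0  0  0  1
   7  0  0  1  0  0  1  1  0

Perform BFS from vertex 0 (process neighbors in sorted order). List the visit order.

BFS from vertex 0 (neighbors processed in ascending order):
Visit order: 0, 3, 1, 4, 2, 5, 7, 6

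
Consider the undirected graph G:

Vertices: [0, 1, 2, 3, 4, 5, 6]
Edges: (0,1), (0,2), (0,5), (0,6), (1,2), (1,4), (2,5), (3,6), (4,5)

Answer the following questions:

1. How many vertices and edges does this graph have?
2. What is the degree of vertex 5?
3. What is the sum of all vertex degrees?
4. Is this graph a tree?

Count: 7 vertices, 9 edges.
Vertex 5 has neighbors [0, 2, 4], degree = 3.
Handshaking lemma: 2 * 9 = 18.
A tree on 7 vertices has 6 edges. This graph has 9 edges (3 extra). Not a tree.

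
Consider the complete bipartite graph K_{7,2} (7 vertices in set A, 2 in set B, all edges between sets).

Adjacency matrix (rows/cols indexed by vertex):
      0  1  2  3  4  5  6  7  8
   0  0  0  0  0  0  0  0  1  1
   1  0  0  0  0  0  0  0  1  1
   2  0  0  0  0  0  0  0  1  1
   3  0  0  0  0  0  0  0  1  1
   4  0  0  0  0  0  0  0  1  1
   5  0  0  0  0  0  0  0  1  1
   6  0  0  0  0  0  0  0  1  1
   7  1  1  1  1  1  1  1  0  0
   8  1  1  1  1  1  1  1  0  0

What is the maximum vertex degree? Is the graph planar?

Set-A vertices have degree 2; set-B vertices have degree 7. Maximum degree = max(7,2) = 7.
min(7,2) <= 2, so K_{7,2} avoids a K_{3,3} subdivision and is planar.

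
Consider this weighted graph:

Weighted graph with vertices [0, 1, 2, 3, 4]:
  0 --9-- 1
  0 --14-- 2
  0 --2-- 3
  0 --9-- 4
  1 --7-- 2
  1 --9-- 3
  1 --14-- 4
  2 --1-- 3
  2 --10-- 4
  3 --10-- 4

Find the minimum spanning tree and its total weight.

Applying Kruskal's algorithm (sort edges by weight, add if no cycle):
  Add (2,3) w=1
  Add (0,3) w=2
  Add (1,2) w=7
  Skip (0,1) w=9 (creates cycle)
  Add (0,4) w=9
  Skip (1,3) w=9 (creates cycle)
  Skip (2,4) w=10 (creates cycle)
  Skip (3,4) w=10 (creates cycle)
  Skip (0,2) w=14 (creates cycle)
  Skip (1,4) w=14 (creates cycle)
MST weight = 19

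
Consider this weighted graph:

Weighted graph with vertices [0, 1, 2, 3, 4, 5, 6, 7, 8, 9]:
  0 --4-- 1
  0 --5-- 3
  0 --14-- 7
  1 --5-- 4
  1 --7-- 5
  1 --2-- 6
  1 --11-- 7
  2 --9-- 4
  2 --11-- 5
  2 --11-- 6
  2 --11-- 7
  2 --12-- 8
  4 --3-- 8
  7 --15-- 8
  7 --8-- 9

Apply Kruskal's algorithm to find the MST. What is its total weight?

Applying Kruskal's algorithm (sort edges by weight, add if no cycle):
  Add (1,6) w=2
  Add (4,8) w=3
  Add (0,1) w=4
  Add (0,3) w=5
  Add (1,4) w=5
  Add (1,5) w=7
  Add (7,9) w=8
  Add (2,4) w=9
  Add (1,7) w=11
  Skip (2,7) w=11 (creates cycle)
  Skip (2,6) w=11 (creates cycle)
  Skip (2,5) w=11 (creates cycle)
  Skip (2,8) w=12 (creates cycle)
  Skip (0,7) w=14 (creates cycle)
  Skip (7,8) w=15 (creates cycle)
MST weight = 54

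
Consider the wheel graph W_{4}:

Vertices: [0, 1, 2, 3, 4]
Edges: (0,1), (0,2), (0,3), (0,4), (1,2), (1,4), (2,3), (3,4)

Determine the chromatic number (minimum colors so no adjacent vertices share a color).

W_{4} = C_{4} plus a hub adjacent to every cycle vertex.
The outer cycle needs 2 colors (even cycle); the hub is adjacent to all of them so needs a fresh color.
Chromatic number = 2 + 1 = 3.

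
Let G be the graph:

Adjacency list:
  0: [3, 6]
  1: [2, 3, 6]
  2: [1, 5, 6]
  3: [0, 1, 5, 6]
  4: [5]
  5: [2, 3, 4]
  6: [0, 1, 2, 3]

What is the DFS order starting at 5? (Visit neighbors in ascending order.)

DFS from vertex 5 (neighbors processed in ascending order):
Visit order: 5, 2, 1, 3, 0, 6, 4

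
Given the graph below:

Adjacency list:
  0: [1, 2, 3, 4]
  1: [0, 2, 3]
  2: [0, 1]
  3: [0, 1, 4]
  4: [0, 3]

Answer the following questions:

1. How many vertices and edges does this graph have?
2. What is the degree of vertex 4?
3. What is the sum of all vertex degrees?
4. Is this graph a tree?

Count: 5 vertices, 7 edges.
Vertex 4 has neighbors [0, 3], degree = 2.
Handshaking lemma: 2 * 7 = 14.
A tree on 5 vertices has 4 edges. This graph has 7 edges (3 extra). Not a tree.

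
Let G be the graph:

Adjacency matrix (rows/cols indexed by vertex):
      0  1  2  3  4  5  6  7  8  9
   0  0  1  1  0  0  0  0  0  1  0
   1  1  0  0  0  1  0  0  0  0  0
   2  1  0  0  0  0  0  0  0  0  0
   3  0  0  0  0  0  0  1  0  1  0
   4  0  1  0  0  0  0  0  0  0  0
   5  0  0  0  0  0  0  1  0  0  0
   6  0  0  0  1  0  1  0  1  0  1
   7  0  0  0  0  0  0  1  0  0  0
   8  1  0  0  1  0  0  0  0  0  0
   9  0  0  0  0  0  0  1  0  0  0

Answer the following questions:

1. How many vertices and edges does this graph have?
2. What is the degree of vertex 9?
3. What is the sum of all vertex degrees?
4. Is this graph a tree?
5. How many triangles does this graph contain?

Count: 10 vertices, 9 edges.
Vertex 9 has neighbors [6], degree = 1.
Handshaking lemma: 2 * 9 = 18.
A graph is a tree iff it is connected and has exactly n-1 edges. This graph is connected (all 10 vertices in one component) and has 10-1 = 9 edges. It is a tree.
Number of triangles = 0.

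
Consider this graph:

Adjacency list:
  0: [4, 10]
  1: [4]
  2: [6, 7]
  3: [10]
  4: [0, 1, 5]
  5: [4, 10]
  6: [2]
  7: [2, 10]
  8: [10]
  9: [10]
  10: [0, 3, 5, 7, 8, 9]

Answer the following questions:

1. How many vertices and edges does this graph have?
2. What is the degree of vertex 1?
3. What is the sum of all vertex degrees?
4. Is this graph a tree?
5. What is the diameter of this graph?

Count: 11 vertices, 11 edges.
Vertex 1 has neighbors [4], degree = 1.
Handshaking lemma: 2 * 11 = 22.
A tree on 11 vertices has 10 edges. This graph has 11 edges (1 extra). Not a tree.
Diameter (longest shortest path) = 6.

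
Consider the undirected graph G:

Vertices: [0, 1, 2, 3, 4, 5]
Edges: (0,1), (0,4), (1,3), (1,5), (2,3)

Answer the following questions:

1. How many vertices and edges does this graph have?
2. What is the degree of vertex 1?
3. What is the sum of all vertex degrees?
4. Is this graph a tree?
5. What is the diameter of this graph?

Count: 6 vertices, 5 edges.
Vertex 1 has neighbors [0, 3, 5], degree = 3.
Handshaking lemma: 2 * 5 = 10.
A graph is a tree iff it is connected and has exactly n-1 edges. This graph is connected (all 6 vertices in one component) and has 6-1 = 5 edges. It is a tree.
Diameter (longest shortest path) = 4.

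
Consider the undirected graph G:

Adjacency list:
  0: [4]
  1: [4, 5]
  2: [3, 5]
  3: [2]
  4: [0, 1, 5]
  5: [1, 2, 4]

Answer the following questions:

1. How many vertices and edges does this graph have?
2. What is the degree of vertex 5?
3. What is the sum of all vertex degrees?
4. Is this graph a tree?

Count: 6 vertices, 6 edges.
Vertex 5 has neighbors [1, 2, 4], degree = 3.
Handshaking lemma: 2 * 6 = 12.
A tree on 6 vertices has 5 edges. This graph has 6 edges (1 extra). Not a tree.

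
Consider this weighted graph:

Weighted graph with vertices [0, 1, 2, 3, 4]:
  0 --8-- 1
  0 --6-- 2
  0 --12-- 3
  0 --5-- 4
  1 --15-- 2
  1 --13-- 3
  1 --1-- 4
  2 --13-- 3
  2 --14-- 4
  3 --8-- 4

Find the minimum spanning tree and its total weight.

Applying Kruskal's algorithm (sort edges by weight, add if no cycle):
  Add (1,4) w=1
  Add (0,4) w=5
  Add (0,2) w=6
  Skip (0,1) w=8 (creates cycle)
  Add (3,4) w=8
  Skip (0,3) w=12 (creates cycle)
  Skip (1,3) w=13 (creates cycle)
  Skip (2,3) w=13 (creates cycle)
  Skip (2,4) w=14 (creates cycle)
  Skip (1,2) w=15 (creates cycle)
MST weight = 20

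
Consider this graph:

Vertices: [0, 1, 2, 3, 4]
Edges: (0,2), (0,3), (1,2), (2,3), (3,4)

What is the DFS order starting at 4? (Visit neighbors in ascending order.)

DFS from vertex 4 (neighbors processed in ascending order):
Visit order: 4, 3, 0, 2, 1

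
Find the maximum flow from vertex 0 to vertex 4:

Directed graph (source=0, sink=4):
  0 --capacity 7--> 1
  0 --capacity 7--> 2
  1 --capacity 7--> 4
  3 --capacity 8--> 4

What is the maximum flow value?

Computing max flow:
  Flow on (0->1): 7/7
  Flow on (1->4): 7/7
Maximum flow = 7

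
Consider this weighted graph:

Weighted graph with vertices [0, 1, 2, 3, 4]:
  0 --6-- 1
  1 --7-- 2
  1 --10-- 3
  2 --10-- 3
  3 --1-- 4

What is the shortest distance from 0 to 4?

Using Dijkstra's algorithm from vertex 0:
Shortest path: 0 -> 1 -> 3 -> 4
Total weight: 6 + 10 + 1 = 17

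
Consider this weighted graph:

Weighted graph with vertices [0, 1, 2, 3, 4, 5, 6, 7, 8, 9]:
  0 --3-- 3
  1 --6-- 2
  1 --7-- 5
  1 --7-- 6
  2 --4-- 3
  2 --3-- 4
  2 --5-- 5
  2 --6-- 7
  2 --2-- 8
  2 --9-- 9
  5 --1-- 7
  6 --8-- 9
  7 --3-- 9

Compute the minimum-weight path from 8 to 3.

Using Dijkstra's algorithm from vertex 8:
Shortest path: 8 -> 2 -> 3
Total weight: 2 + 4 = 6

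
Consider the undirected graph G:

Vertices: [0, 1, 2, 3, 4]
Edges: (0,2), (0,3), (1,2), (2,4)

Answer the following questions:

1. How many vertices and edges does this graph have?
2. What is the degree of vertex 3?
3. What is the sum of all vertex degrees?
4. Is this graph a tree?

Count: 5 vertices, 4 edges.
Vertex 3 has neighbors [0], degree = 1.
Handshaking lemma: 2 * 4 = 8.
A graph is a tree iff it is connected and has exactly n-1 edges. This graph is connected (all 5 vertices in one component) and has 5-1 = 4 edges. It is a tree.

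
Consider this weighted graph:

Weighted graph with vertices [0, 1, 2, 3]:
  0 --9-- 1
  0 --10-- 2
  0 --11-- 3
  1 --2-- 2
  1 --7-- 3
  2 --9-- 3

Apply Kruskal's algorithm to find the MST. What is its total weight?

Applying Kruskal's algorithm (sort edges by weight, add if no cycle):
  Add (1,2) w=2
  Add (1,3) w=7
  Add (0,1) w=9
  Skip (2,3) w=9 (creates cycle)
  Skip (0,2) w=10 (creates cycle)
  Skip (0,3) w=11 (creates cycle)
MST weight = 18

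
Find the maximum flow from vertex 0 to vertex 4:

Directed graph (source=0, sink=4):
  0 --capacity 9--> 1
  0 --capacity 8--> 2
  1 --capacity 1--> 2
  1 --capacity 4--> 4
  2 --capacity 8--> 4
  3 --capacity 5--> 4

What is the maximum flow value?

Computing max flow:
  Flow on (0->1): 5/9
  Flow on (0->2): 7/8
  Flow on (1->2): 1/1
  Flow on (1->4): 4/4
  Flow on (2->4): 8/8
Maximum flow = 12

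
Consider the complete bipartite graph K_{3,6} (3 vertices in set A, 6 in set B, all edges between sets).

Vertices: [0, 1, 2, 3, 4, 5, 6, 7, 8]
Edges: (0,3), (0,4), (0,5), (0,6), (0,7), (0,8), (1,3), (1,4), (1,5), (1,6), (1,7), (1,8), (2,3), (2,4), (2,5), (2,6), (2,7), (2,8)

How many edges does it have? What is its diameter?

K_{3,6} has 3 * 6 = 18 edges.
Any vertex reaches any opposite-side vertex in 1 step; same-side vertices reach in 2 steps via any opposite-side vertex.
Diameter = 2.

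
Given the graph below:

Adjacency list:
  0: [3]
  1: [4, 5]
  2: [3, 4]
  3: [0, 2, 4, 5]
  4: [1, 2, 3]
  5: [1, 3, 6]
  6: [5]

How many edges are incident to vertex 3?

Vertex 3 has neighbors [0, 2, 4, 5], so deg(3) = 4.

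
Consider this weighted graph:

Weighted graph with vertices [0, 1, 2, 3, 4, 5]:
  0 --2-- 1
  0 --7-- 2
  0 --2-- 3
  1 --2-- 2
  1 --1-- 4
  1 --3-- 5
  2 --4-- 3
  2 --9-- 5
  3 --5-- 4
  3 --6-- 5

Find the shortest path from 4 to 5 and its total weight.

Using Dijkstra's algorithm from vertex 4:
Shortest path: 4 -> 1 -> 5
Total weight: 1 + 3 = 4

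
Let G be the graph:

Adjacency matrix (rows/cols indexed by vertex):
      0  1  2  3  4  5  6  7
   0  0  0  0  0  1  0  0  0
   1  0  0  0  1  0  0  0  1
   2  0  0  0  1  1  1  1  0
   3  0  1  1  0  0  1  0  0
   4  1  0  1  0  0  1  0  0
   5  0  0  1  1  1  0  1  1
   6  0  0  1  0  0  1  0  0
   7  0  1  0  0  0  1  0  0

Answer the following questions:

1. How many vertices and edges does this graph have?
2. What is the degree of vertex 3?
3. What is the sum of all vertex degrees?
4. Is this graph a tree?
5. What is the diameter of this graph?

Count: 8 vertices, 11 edges.
Vertex 3 has neighbors [1, 2, 5], degree = 3.
Handshaking lemma: 2 * 11 = 22.
A tree on 8 vertices has 7 edges. This graph has 11 edges (4 extra). Not a tree.
Diameter (longest shortest path) = 4.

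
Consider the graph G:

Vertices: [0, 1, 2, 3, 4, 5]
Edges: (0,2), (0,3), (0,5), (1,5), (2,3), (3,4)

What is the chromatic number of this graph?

The graph has a maximum clique of size 3 (lower bound on chromatic number).
A valid 3-coloring: {0: 0, 1: 0, 2: 2, 3: 1, 4: 0, 5: 1}.
Chromatic number = 3.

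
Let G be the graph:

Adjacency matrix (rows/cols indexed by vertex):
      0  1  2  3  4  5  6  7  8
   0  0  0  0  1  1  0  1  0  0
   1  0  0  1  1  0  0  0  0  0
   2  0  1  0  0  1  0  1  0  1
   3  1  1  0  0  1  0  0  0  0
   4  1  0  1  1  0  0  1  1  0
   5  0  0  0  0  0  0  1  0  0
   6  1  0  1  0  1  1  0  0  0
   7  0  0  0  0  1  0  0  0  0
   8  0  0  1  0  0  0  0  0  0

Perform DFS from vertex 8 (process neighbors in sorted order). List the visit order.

DFS from vertex 8 (neighbors processed in ascending order):
Visit order: 8, 2, 1, 3, 0, 4, 6, 5, 7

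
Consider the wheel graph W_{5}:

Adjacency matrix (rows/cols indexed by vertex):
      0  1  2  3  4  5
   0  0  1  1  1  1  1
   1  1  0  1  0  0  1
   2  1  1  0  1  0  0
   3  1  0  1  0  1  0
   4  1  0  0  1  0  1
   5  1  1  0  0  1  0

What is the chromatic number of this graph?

W_{5} = C_{5} plus a hub adjacent to every cycle vertex.
The outer cycle needs 3 colors (odd cycle); the hub is adjacent to all of them so needs a fresh color.
Chromatic number = 3 + 1 = 4.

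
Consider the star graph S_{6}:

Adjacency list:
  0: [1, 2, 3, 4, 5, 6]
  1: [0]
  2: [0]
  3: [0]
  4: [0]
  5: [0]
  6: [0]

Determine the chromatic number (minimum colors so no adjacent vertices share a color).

S_{6} has one hub adjacent to 6 leaves; leaves are pairwise non-adjacent.
Color the hub 0 and every leaf 1.
Chromatic number = 2.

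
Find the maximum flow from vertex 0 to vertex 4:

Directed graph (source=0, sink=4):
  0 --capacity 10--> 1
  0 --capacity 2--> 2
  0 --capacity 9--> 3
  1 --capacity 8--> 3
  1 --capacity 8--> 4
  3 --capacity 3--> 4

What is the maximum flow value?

Computing max flow:
  Flow on (0->1): 8/10
  Flow on (0->3): 3/9
  Flow on (1->4): 8/8
  Flow on (3->4): 3/3
Maximum flow = 11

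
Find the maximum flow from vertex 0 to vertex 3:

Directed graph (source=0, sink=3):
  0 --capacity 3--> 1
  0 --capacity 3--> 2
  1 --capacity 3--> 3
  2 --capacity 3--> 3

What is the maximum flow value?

Computing max flow:
  Flow on (0->1): 3/3
  Flow on (0->2): 3/3
  Flow on (1->3): 3/3
  Flow on (2->3): 3/3
Maximum flow = 6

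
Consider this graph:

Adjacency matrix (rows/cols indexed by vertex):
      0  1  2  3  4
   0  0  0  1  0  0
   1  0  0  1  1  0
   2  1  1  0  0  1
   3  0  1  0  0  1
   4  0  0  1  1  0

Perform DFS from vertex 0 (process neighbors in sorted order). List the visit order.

DFS from vertex 0 (neighbors processed in ascending order):
Visit order: 0, 2, 1, 3, 4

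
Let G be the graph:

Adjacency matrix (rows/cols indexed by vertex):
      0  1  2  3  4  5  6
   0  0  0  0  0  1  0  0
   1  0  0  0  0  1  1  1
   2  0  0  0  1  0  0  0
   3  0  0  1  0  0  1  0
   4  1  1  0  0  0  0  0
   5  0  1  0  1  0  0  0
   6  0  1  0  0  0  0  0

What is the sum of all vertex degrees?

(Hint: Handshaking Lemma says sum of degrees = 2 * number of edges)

Count edges: 6 edges.
By Handshaking Lemma: sum of degrees = 2 * 6 = 12.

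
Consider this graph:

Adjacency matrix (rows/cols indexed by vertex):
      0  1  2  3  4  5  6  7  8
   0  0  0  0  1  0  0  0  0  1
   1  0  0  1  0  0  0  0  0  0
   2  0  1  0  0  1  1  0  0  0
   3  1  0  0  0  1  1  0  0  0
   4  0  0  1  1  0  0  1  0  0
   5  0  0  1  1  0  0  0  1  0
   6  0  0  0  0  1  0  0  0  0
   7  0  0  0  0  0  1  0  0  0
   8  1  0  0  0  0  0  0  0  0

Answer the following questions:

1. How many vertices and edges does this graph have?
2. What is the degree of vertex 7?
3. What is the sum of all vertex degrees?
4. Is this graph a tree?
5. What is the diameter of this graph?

Count: 9 vertices, 9 edges.
Vertex 7 has neighbors [5], degree = 1.
Handshaking lemma: 2 * 9 = 18.
A tree on 9 vertices has 8 edges. This graph has 9 edges (1 extra). Not a tree.
Diameter (longest shortest path) = 5.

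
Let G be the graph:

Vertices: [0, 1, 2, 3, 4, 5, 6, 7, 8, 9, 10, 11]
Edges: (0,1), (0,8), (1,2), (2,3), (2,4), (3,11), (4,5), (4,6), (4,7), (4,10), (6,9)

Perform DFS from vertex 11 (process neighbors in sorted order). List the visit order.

DFS from vertex 11 (neighbors processed in ascending order):
Visit order: 11, 3, 2, 1, 0, 8, 4, 5, 6, 9, 7, 10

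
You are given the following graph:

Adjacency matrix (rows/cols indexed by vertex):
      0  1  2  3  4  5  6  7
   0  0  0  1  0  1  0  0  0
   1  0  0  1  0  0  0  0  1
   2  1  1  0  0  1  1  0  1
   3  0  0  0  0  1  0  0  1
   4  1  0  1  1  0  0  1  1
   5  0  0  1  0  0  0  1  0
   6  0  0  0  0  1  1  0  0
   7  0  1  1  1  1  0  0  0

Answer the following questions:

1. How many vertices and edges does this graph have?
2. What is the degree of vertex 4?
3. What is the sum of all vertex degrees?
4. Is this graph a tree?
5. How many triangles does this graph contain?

Count: 8 vertices, 12 edges.
Vertex 4 has neighbors [0, 2, 3, 6, 7], degree = 5.
Handshaking lemma: 2 * 12 = 24.
A tree on 8 vertices has 7 edges. This graph has 12 edges (5 extra). Not a tree.
Number of triangles = 4.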